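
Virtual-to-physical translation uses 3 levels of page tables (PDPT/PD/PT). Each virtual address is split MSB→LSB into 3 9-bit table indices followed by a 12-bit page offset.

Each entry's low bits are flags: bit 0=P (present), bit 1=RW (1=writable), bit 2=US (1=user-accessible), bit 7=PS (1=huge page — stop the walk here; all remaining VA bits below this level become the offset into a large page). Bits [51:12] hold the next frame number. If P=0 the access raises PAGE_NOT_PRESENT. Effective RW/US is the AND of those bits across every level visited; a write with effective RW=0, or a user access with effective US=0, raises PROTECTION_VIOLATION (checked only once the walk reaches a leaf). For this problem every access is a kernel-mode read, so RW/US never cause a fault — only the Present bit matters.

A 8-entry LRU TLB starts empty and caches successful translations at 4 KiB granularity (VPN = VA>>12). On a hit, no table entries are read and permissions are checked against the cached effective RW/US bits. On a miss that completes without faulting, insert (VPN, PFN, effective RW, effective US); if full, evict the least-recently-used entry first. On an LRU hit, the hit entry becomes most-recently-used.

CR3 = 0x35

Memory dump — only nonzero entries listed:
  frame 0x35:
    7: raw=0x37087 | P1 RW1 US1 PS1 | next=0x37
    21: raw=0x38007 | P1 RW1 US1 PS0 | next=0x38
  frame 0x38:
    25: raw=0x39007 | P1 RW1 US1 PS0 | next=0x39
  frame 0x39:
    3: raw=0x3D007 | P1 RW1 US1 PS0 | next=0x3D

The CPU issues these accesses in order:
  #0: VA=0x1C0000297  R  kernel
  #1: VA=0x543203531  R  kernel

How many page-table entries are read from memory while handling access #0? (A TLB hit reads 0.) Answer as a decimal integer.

Trace:
#0 VA=0x1C0000297 (r,kernel):
  L0 @0x35[7] → 0x37087  P=1,RW=1,US=1,PS=1
  → PA=0x37297 (huge @L0)  (1 entries read)
#1 VA=0x543203531 (r,kernel):
  L0 @0x35[21] → 0x38007  P=1,RW=1,US=1,PS=0
  L1 @0x38[25] → 0x39007  P=1,RW=1,US=1,PS=0
  L2 @0x39[3] → 0x3D007  P=1,RW=1,US=1,PS=0
  → PA=0x3D531  (3 entries read)

Entries read for #0: 1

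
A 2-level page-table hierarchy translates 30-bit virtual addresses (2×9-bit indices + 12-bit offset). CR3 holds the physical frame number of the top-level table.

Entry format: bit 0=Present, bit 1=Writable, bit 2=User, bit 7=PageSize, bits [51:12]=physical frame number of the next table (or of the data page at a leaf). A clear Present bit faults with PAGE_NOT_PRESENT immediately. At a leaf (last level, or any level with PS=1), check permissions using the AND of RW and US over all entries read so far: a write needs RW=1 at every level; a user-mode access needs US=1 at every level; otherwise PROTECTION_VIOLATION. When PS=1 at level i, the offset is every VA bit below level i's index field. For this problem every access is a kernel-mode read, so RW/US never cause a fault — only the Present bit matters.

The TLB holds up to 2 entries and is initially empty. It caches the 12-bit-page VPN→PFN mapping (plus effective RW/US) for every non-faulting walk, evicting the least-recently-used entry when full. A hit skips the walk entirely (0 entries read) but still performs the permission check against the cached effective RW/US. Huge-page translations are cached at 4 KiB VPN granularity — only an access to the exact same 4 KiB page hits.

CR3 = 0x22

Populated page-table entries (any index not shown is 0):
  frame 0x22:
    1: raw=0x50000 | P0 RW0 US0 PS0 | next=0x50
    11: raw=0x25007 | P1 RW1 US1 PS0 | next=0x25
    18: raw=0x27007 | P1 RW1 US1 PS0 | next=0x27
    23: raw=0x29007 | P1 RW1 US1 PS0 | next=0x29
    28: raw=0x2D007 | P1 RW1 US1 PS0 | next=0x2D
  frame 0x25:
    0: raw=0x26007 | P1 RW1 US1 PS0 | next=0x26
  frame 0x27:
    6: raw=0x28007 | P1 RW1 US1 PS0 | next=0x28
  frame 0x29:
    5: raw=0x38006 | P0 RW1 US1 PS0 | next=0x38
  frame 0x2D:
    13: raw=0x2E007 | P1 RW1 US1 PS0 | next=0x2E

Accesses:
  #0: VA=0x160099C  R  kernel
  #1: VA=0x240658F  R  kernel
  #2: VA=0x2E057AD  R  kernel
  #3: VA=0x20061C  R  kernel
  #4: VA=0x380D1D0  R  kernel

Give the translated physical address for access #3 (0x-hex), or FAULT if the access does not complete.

Per-access translation:
#0 VA=0x160099C (r,kernel):
  L0: frame=0x22 idx=11 entry=0x25007 [P=1 RW=1 US=1 PS=0]
  L1: frame=0x25 idx=0 entry=0x26007 [P=1 RW=1 US=1 PS=0]
  ✓ 0x2699C  — 2 lookups
#1 VA=0x240658F (r,kernel):
  L0: frame=0x22 idx=18 entry=0x27007 [P=1 RW=1 US=1 PS=0]
  L1: frame=0x27 idx=6 entry=0x28007 [P=1 RW=1 US=1 PS=0]
  ✓ 0x2858F  — 2 lookups
#2 VA=0x2E057AD (r,kernel):
  L0: frame=0x22 idx=23 entry=0x29007 [P=1 RW=1 US=1 PS=0]
  L1: frame=0x29 idx=5 entry=0x38006 [P=0 RW=1 US=1 PS=0]
  ✗ PAGE_NOT_PRESENT  [2 reads]
#3 VA=0x20061C (r,kernel):
  L0: frame=0x22 idx=1 entry=0x50000 [P=0 RW=0 US=0 PS=0]
  ✗ PAGE_NOT_PRESENT  [1 reads]
#4 VA=0x380D1D0 (r,kernel):
  L0: frame=0x22 idx=28 entry=0x2D007 [P=1 RW=1 US=1 PS=0]
  L1: frame=0x2D idx=13 entry=0x2E007 [P=1 RW=1 US=1 PS=0]
  ✓ 0x2E1D0  — 2 lookups

Access #3 PA: FAULT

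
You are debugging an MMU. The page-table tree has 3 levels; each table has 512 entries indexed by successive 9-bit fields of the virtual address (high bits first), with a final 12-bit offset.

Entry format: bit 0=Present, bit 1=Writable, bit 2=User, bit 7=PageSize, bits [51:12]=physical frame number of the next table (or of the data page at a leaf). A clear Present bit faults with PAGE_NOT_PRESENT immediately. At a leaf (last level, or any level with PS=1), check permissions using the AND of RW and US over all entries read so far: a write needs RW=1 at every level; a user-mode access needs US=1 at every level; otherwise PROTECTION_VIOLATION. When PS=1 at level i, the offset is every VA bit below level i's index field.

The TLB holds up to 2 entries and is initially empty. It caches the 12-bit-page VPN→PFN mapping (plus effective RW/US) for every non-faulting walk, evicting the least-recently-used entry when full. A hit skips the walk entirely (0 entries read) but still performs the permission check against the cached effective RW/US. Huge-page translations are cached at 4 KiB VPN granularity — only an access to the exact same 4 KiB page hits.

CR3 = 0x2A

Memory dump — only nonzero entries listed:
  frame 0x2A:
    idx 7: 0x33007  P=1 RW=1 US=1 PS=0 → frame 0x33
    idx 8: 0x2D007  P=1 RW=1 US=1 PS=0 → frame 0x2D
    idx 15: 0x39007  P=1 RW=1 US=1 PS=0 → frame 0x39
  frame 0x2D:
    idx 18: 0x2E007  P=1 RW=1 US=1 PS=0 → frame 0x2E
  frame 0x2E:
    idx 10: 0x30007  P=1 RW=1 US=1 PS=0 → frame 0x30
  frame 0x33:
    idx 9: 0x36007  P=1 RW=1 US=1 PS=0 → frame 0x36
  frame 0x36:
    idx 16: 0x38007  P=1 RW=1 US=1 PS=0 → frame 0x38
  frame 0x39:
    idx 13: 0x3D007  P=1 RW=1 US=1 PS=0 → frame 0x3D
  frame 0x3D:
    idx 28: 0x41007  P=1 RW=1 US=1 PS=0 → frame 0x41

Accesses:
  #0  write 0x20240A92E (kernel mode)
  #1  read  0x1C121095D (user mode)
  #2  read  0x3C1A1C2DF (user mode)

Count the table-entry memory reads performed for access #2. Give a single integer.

Walk each access:
#0 VA=0x20240A92E (w,kernel):
  L0: frame=0x2A idx=8 entry=0x2D007 [P=1 RW=1 US=1 PS=0]
  L1: frame=0x2D idx=18 entry=0x2E007 [P=1 RW=1 US=1 PS=0]
  L2: frame=0x2E idx=10 entry=0x30007 [P=1 RW=1 US=1 PS=0]
  ⇒ phys 0x3092E  [3 reads]
#1 VA=0x1C121095D (r,user):
  L0: frame=0x2A idx=7 entry=0x33007 [P=1 RW=1 US=1 PS=0]
  L1: frame=0x33 idx=9 entry=0x36007 [P=1 RW=1 US=1 PS=0]
  L2: frame=0x36 idx=16 entry=0x38007 [P=1 RW=1 US=1 PS=0]
  ⇒ phys 0x3895D  [3 reads]
#2 VA=0x3C1A1C2DF (r,user):
  L0: frame=0x2A idx=15 entry=0x39007 [P=1 RW=1 US=1 PS=0]
  L1: frame=0x39 idx=13 entry=0x3D007 [P=1 RW=1 US=1 PS=0]
  L2: frame=0x3D idx=28 entry=0x41007 [P=1 RW=1 US=1 PS=0]
  ⇒ phys 0x412DF  [3 reads]

Entries read for #2: 3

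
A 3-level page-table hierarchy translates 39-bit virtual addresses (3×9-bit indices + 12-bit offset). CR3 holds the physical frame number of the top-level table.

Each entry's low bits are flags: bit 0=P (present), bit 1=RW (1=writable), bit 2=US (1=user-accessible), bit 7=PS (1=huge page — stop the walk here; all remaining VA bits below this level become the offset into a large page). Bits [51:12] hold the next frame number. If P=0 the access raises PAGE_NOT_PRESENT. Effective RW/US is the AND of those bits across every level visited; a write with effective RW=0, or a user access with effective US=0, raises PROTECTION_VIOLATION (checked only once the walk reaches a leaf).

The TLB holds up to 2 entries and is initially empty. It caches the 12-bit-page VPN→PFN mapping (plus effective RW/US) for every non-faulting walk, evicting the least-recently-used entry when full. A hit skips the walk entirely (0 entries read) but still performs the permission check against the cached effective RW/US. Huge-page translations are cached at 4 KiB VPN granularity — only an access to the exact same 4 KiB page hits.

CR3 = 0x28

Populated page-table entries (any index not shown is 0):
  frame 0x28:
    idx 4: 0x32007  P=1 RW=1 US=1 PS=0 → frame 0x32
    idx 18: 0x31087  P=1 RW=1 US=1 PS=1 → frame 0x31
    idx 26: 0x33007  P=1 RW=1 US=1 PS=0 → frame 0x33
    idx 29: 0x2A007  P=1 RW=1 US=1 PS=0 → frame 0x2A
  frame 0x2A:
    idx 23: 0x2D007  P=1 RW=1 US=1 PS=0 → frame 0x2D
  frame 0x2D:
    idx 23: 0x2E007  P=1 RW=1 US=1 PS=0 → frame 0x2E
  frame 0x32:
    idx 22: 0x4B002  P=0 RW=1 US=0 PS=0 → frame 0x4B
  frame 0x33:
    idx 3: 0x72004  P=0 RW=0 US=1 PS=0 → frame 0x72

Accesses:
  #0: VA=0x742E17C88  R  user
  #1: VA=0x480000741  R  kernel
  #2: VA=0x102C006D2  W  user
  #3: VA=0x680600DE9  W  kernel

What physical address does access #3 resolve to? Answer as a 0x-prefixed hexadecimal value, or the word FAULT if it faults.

Walk each access:
#0 VA=0x742E17C88 (r,user):
  lvl0: tbl 0x28, slot 29 ⇒ 0x2A007 (P1/RW1/US1/PS0)
  lvl1: tbl 0x2A, slot 23 ⇒ 0x2D007 (P1/RW1/US1/PS0)
  lvl2: tbl 0x2D, slot 23 ⇒ 0x2E007 (P1/RW1/US1/PS0)
  ✓ 0x2EC88  — 3 lookups
#1 VA=0x480000741 (r,kernel):
  lvl0: tbl 0x28, slot 18 ⇒ 0x31087 (P1/RW1/US1/PS1)
  ✓ 0x31741 (huge @L0)  — 1 lookups
#2 VA=0x102C006D2 (w,user):
  lvl0: tbl 0x28, slot 4 ⇒ 0x32007 (P1/RW1/US1/PS0)
  lvl1: tbl 0x32, slot 22 ⇒ 0x4B002 (P0/RW1/US0/PS0)
  ✗ PAGE_NOT_PRESENT  [2 reads]
#3 VA=0x680600DE9 (w,kernel):
  lvl0: tbl 0x28, slot 26 ⇒ 0x33007 (P1/RW1/US1/PS0)
  lvl1: tbl 0x33, slot 3 ⇒ 0x72004 (P0/RW0/US1/PS0)
  ✗ PAGE_NOT_PRESENT  [2 reads]

Access #3 PA: FAULT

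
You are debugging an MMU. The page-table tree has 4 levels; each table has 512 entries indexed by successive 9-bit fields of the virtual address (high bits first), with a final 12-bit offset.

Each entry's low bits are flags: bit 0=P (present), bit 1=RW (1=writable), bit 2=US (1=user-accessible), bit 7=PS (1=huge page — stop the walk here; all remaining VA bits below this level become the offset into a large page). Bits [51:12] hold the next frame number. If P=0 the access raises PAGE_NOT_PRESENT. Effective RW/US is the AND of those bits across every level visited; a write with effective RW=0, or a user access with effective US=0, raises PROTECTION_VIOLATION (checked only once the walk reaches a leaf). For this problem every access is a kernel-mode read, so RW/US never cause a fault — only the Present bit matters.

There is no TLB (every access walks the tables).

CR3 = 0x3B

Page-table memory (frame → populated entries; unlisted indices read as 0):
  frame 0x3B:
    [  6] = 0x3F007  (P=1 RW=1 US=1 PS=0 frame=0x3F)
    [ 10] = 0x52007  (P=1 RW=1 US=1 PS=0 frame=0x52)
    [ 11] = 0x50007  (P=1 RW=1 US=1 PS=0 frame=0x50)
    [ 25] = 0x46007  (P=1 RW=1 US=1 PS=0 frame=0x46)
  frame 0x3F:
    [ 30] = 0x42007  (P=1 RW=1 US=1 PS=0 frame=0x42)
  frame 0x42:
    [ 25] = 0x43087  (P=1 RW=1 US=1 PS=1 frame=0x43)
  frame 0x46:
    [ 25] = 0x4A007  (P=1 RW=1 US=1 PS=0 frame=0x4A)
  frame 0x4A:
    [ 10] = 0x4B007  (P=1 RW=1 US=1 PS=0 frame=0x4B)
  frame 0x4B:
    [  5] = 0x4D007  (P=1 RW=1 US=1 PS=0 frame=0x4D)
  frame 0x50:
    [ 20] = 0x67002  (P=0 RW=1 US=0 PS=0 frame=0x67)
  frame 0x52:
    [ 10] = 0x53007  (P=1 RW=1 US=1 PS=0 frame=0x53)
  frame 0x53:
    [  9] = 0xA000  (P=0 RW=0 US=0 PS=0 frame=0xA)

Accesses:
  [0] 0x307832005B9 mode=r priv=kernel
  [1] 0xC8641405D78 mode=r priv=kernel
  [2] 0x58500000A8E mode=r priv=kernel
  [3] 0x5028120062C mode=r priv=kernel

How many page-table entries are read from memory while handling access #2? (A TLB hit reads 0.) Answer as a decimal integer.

Trace:
#0 VA=0x307832005B9 (r,kernel):
  lvl0: tbl 0x3B, slot 6 ⇒ 0x3F007 (P1/RW1/US1/PS0)
  lvl1: tbl 0x3F, slot 30 ⇒ 0x42007 (P1/RW1/US1/PS0)
  lvl2: tbl 0x42, slot 25 ⇒ 0x43087 (P1/RW1/US1/PS1)
  ✓ 0x435B9 (huge @L2)  — 3 lookups
#1 VA=0xC8641405D78 (r,kernel):
  lvl0: tbl 0x3B, slot 25 ⇒ 0x46007 (P1/RW1/US1/PS0)
  lvl1: tbl 0x46, slot 25 ⇒ 0x4A007 (P1/RW1/US1/PS0)
  lvl2: tbl 0x4A, slot 10 ⇒ 0x4B007 (P1/RW1/US1/PS0)
  lvl3: tbl 0x4B, slot 5 ⇒ 0x4D007 (P1/RW1/US1/PS0)
  ✓ 0x4DD78  — 4 lookups
#2 VA=0x58500000A8E (r,kernel):
  lvl0: tbl 0x3B, slot 11 ⇒ 0x50007 (P1/RW1/US1/PS0)
  lvl1: tbl 0x50, slot 20 ⇒ 0x67002 (P0/RW1/US0/PS0)
  ✗ PAGE_NOT_PRESENT  [2 reads]
#3 VA=0x5028120062C (r,kernel):
  lvl0: tbl 0x3B, slot 10 ⇒ 0x52007 (P1/RW1/US1/PS0)
  lvl1: tbl 0x52, slot 10 ⇒ 0x53007 (P1/RW1/US1/PS0)
  lvl2: tbl 0x53, slot 9 ⇒ 0xA000 (P0/RW0/US0/PS0)
  ✗ PAGE_NOT_PRESENT  [3 reads]

Entries read for #2: 2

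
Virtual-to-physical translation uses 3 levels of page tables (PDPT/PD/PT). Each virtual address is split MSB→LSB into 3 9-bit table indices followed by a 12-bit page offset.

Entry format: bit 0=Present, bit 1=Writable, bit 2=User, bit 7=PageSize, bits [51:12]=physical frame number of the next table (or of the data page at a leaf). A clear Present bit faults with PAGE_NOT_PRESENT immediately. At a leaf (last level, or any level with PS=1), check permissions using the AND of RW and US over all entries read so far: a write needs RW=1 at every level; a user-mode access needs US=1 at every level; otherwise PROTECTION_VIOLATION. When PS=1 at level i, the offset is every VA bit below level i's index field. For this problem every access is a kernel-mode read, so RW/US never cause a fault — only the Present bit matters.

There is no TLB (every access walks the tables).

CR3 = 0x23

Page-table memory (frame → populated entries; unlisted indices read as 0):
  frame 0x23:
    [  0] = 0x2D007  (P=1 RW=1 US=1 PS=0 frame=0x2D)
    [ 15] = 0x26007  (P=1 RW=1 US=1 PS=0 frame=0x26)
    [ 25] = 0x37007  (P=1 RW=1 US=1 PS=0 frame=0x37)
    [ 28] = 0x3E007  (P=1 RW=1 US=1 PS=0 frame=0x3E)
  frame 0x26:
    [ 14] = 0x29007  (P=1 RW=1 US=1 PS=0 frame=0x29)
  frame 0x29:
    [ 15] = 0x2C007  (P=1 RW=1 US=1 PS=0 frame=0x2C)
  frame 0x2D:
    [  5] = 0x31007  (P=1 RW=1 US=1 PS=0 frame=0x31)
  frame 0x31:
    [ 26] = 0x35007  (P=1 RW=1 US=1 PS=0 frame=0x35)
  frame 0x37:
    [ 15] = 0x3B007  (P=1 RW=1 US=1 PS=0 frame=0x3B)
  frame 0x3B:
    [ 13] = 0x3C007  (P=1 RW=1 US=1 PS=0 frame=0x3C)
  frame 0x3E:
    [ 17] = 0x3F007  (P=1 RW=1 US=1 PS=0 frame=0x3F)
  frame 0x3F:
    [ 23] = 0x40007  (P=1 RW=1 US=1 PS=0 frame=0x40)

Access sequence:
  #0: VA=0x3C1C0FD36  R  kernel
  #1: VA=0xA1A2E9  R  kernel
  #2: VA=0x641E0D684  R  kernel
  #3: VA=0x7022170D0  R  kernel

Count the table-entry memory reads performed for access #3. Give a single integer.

Trace:
#0 VA=0x3C1C0FD36 (r,kernel):
  [0] read 0x23 idx=15: raw=0x26007 flags P=1 W=1 U=1 S=0
  [1] read 0x26 idx=14: raw=0x29007 flags P=1 W=1 U=1 S=0
  [2] read 0x29 idx=15: raw=0x2C007 flags P=1 W=1 U=1 S=0
  → PA=0x2CD36  (3 entries read)
#1 VA=0xA1A2E9 (r,kernel):
  [0] read 0x23 idx=0: raw=0x2D007 flags P=1 W=1 U=1 S=0
  [1] read 0x2D idx=5: raw=0x31007 flags P=1 W=1 U=1 S=0
  [2] read 0x31 idx=26: raw=0x35007 flags P=1 W=1 U=1 S=0
  → PA=0x352E9  (3 entries read)
#2 VA=0x641E0D684 (r,kernel):
  [0] read 0x23 idx=25: raw=0x37007 flags P=1 W=1 U=1 S=0
  [1] read 0x37 idx=15: raw=0x3B007 flags P=1 W=1 U=1 S=0
  [2] read 0x3B idx=13: raw=0x3C007 flags P=1 W=1 U=1 S=0
  → PA=0x3C684  (3 entries read)
#3 VA=0x7022170D0 (r,kernel):
  [0] read 0x23 idx=28: raw=0x3E007 flags P=1 W=1 U=1 S=0
  [1] read 0x3E idx=17: raw=0x3F007 flags P=1 W=1 U=1 S=0
  [2] read 0x3F idx=23: raw=0x40007 flags P=1 W=1 U=1 S=0
  → PA=0x400D0  (3 entries read)

Entries read for #3: 3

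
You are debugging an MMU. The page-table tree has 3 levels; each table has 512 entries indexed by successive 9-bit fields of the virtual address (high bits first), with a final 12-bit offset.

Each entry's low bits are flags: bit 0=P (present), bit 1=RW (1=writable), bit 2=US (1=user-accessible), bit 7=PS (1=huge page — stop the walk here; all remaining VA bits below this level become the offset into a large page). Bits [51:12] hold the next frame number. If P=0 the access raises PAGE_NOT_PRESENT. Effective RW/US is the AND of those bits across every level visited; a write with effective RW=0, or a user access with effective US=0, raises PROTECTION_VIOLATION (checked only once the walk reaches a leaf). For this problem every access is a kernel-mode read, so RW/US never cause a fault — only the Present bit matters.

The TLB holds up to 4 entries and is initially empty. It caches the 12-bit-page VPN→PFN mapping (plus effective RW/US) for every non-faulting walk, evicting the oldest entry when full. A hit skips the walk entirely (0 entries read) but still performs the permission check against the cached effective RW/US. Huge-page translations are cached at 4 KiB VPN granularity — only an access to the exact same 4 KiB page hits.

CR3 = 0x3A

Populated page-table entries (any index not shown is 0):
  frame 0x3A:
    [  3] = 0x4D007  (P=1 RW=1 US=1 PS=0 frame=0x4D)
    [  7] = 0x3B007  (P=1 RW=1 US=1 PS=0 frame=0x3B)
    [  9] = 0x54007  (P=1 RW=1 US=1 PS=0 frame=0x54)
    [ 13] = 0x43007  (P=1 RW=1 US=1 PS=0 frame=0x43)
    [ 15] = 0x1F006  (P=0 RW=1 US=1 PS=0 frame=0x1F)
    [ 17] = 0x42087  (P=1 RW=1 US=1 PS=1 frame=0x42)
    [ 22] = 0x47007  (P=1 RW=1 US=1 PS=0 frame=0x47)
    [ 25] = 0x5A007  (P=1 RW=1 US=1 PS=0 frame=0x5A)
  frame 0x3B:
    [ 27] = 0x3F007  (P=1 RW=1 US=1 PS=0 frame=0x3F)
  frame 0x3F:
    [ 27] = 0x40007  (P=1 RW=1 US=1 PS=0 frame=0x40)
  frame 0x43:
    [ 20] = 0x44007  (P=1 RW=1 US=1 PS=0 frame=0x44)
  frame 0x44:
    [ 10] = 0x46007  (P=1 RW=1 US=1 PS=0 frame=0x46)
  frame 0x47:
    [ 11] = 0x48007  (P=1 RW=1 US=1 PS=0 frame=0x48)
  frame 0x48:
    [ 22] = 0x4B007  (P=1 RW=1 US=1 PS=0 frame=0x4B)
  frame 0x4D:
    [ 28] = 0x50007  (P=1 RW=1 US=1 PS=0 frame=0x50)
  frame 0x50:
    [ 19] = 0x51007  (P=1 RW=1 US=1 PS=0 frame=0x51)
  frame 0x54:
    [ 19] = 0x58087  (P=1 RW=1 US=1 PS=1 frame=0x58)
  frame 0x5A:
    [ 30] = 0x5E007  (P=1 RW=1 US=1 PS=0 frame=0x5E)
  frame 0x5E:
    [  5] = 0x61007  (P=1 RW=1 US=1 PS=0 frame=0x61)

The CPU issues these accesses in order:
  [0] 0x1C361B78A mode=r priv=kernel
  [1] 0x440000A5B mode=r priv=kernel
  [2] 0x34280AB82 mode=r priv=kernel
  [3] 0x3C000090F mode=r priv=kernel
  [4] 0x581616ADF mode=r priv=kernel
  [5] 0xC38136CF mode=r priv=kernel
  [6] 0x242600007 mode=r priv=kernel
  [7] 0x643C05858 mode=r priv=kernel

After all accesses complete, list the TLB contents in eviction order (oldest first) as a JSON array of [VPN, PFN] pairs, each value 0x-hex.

Per-access translation:
#0 VA=0x1C361B78A (r,kernel):
  L0: frame=0x3A idx=7 entry=0x3B007 [P=1 RW=1 US=1 PS=0]
  L1: frame=0x3B idx=27 entry=0x3F007 [P=1 RW=1 US=1 PS=0]
  L2: frame=0x3F idx=27 entry=0x40007 [P=1 RW=1 US=1 PS=0]
  ⇒ phys 0x4078A  [3 reads]
#1 VA=0x440000A5B (r,kernel):
  L0: frame=0x3A idx=17 entry=0x42087 [P=1 RW=1 US=1 PS=1]
  ⇒ phys 0x42A5B (huge @L0)  [1 reads]
#2 VA=0x34280AB82 (r,kernel):
  L0: frame=0x3A idx=13 entry=0x43007 [P=1 RW=1 US=1 PS=0]
  L1: frame=0x43 idx=20 entry=0x44007 [P=1 RW=1 US=1 PS=0]
  L2: frame=0x44 idx=10 entry=0x46007 [P=1 RW=1 US=1 PS=0]
  ⇒ phys 0x46B82  [3 reads]
#3 VA=0x3C000090F (r,kernel):
  L0: frame=0x3A idx=15 entry=0x1F006 [P=0 RW=1 US=1 PS=0]
  → PAGE_NOT_PRESENT  (1 entries read)
#4 VA=0x581616ADF (r,kernel):
  L0: frame=0x3A idx=22 entry=0x47007 [P=1 RW=1 US=1 PS=0]
  L1: frame=0x47 idx=11 entry=0x48007 [P=1 RW=1 US=1 PS=0]
  L2: frame=0x48 idx=22 entry=0x4B007 [P=1 RW=1 US=1 PS=0]
  ⇒ phys 0x4BADF  [3 reads]
#5 VA=0xC38136CF (r,kernel):
  L0: frame=0x3A idx=3 entry=0x4D007 [P=1 RW=1 US=1 PS=0]
  L1: frame=0x4D idx=28 entry=0x50007 [P=1 RW=1 US=1 PS=0]
  L2: frame=0x50 idx=19 entry=0x51007 [P=1 RW=1 US=1 PS=0]
  ⇒ phys 0x516CF  [3 reads]
#6 VA=0x242600007 (r,kernel):
  L0: frame=0x3A idx=9 entry=0x54007 [P=1 RW=1 US=1 PS=0]
  L1: frame=0x54 idx=19 entry=0x58087 [P=1 RW=1 US=1 PS=1]
  ⇒ phys 0x58007 (huge @L1)  [2 reads]
#7 VA=0x643C05858 (r,kernel):
  L0: frame=0x3A idx=25 entry=0x5A007 [P=1 RW=1 US=1 PS=0]
  L1: frame=0x5A idx=30 entry=0x5E007 [P=1 RW=1 US=1 PS=0]
  L2: frame=0x5E idx=5 entry=0x61007 [P=1 RW=1 US=1 PS=0]
  ⇒ phys 0x61858  [3 reads]

TLB: [["0x581616", "0x4B"], ["0xC3813", "0x51"], ["0x242600", "0x58"], ["0x643C05", "0x61"]]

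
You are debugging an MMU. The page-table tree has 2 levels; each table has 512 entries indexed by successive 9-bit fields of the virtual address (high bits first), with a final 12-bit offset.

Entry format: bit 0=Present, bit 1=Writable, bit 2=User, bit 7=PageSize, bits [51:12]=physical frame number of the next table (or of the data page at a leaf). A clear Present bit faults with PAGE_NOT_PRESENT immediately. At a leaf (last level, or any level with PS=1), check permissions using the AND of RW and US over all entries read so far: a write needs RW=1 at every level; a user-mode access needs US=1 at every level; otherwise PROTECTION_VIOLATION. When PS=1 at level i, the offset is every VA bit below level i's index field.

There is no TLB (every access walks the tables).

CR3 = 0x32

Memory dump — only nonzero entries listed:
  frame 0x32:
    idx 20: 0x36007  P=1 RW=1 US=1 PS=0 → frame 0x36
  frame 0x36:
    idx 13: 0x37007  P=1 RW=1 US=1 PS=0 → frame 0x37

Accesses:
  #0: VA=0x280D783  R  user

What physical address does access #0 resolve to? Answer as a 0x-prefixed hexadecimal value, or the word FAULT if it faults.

Walk each access:
#0 VA=0x280D783 (r,user):
  [0] read 0x32 idx=20: raw=0x36007 flags P=1 W=1 U=1 S=0
  [1] read 0x36 idx=13: raw=0x37007 flags P=1 W=1 U=1 S=0
  ✓ 0x37783  — 2 lookups

Access #0 PA: 0x37783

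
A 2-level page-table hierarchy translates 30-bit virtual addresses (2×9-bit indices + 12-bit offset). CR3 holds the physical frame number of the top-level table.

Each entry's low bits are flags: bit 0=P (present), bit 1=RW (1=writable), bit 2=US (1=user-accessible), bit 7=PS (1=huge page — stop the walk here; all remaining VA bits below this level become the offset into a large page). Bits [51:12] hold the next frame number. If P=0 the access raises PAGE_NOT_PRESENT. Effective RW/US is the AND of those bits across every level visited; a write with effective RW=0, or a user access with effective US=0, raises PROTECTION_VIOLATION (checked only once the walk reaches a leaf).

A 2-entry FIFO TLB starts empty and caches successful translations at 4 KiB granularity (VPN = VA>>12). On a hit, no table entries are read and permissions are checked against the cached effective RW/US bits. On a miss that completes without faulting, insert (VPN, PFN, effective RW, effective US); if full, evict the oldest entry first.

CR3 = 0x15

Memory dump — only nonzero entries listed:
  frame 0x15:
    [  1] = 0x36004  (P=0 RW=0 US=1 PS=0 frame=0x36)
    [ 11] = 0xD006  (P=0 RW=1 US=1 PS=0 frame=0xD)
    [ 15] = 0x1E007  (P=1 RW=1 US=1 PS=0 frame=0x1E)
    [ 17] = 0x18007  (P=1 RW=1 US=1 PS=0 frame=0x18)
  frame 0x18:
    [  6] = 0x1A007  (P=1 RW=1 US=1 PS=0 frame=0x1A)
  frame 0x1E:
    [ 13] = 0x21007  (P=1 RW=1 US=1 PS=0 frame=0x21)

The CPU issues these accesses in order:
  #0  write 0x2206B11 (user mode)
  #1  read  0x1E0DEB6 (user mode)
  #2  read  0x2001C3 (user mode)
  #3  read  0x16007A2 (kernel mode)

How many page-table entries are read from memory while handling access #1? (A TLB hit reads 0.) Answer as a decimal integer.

Trace:
#0 VA=0x2206B11 (w,user):
  lvl0: tbl 0x15, slot 17 ⇒ 0x18007 (P1/RW1/US1/PS0)
  lvl1: tbl 0x18, slot 6 ⇒ 0x1A007 (P1/RW1/US1/PS0)
  ✓ 0x1AB11  — 2 lookups
#1 VA=0x1E0DEB6 (r,user):
  lvl0: tbl 0x15, slot 15 ⇒ 0x1E007 (P1/RW1/US1/PS0)
  lvl1: tbl 0x1E, slot 13 ⇒ 0x21007 (P1/RW1/US1/PS0)
  ✓ 0x21EB6  — 2 lookups
#2 VA=0x2001C3 (r,user):
  lvl0: tbl 0x15, slot 1 ⇒ 0x36004 (P0/RW0/US1/PS0)
  ⇒ fault: PAGE_NOT_PRESENT  — 1 lookups
#3 VA=0x16007A2 (r,kernel):
  lvl0: tbl 0x15, slot 11 ⇒ 0xD006 (P0/RW1/US1/PS0)
  ⇒ fault: PAGE_NOT_PRESENT  — 1 lookups

Entries read for #1: 2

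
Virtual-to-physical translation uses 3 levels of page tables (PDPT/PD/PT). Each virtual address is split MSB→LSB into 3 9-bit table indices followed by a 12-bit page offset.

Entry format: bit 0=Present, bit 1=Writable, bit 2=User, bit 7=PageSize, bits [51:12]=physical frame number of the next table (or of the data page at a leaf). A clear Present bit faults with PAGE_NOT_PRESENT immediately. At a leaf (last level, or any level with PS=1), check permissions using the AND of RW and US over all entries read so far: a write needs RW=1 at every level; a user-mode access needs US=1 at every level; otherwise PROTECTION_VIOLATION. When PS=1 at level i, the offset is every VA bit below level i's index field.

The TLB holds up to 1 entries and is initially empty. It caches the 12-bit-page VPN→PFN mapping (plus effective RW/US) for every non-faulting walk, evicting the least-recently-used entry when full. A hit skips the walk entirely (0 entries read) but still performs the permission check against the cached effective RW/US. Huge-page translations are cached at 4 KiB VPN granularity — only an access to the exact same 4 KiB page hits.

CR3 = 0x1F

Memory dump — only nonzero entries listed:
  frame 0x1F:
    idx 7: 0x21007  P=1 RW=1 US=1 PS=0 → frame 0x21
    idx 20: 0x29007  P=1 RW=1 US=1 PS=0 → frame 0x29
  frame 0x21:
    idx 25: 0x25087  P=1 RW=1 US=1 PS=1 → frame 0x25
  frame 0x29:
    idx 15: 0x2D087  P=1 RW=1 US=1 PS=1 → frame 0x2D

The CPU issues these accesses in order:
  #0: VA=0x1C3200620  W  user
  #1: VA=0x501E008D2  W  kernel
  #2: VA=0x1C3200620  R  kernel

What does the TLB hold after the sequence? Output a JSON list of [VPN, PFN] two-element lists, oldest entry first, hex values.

Per-access translation:
#0 VA=0x1C3200620 (w,user):
  lvl0: tbl 0x1F, slot 7 ⇒ 0x21007 (P1/RW1/US1/PS0)
  lvl1: tbl 0x21, slot 25 ⇒ 0x25087 (P1/RW1/US1/PS1)
  ✓ 0x25620 (huge @L1)  — 2 lookups
#1 VA=0x501E008D2 (w,kernel):
  lvl0: tbl 0x1F, slot 20 ⇒ 0x29007 (P1/RW1/US1/PS0)
  lvl1: tbl 0x29, slot 15 ⇒ 0x2D087 (P1/RW1/US1/PS1)
  ✓ 0x2D8D2 (huge @L1)  — 2 lookups
#2 VA=0x1C3200620 (r,kernel):
  lvl0: tbl 0x1F, slot 7 ⇒ 0x21007 (P1/RW1/US1/PS0)
  lvl1: tbl 0x21, slot 25 ⇒ 0x25087 (P1/RW1/US1/PS1)
  ✓ 0x25620 (huge @L1)  — 2 lookups

TLB: [["0x1C3200", "0x25"]]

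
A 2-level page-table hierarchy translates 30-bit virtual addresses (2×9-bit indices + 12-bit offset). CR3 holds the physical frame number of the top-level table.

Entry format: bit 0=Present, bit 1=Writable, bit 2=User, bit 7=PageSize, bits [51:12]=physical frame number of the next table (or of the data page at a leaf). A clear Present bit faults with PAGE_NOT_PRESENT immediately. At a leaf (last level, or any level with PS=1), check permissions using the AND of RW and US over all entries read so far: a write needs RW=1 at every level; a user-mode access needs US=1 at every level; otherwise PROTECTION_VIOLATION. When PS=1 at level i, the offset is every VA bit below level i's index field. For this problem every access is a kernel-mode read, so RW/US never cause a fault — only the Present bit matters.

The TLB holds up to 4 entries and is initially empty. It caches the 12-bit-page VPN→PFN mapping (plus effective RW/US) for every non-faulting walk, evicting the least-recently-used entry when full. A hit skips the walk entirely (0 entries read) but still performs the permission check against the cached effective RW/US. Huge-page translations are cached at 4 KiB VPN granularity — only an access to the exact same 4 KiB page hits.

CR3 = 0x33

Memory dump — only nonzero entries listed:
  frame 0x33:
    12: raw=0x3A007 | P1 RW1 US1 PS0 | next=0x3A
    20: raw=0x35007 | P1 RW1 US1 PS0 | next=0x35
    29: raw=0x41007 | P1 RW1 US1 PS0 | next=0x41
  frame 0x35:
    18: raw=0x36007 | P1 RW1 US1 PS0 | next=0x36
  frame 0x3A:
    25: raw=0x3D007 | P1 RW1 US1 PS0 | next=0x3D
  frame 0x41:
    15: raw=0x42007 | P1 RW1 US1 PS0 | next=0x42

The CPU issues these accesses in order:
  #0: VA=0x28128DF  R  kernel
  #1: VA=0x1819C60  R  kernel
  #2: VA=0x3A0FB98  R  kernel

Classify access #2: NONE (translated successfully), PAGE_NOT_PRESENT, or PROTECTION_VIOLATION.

Walk each access:
#0 VA=0x28128DF (r,kernel):
  L0: frame=0x33 idx=20 entry=0x35007 [P=1 RW=1 US=1 PS=0]
  L1: frame=0x35 idx=18 entry=0x36007 [P=1 RW=1 US=1 PS=0]
  ⇒ phys 0x368DF  [2 reads]
#1 VA=0x1819C60 (r,kernel):
  L0: frame=0x33 idx=12 entry=0x3A007 [P=1 RW=1 US=1 PS=0]
  L1: frame=0x3A idx=25 entry=0x3D007 [P=1 RW=1 US=1 PS=0]
  ⇒ phys 0x3DC60  [2 reads]
#2 VA=0x3A0FB98 (r,kernel):
  L0: frame=0x33 idx=29 entry=0x41007 [P=1 RW=1 US=1 PS=0]
  L1: frame=0x41 idx=15 entry=0x42007 [P=1 RW=1 US=1 PS=0]
  ⇒ phys 0x42B98  [2 reads]

Access #2 fault: NONE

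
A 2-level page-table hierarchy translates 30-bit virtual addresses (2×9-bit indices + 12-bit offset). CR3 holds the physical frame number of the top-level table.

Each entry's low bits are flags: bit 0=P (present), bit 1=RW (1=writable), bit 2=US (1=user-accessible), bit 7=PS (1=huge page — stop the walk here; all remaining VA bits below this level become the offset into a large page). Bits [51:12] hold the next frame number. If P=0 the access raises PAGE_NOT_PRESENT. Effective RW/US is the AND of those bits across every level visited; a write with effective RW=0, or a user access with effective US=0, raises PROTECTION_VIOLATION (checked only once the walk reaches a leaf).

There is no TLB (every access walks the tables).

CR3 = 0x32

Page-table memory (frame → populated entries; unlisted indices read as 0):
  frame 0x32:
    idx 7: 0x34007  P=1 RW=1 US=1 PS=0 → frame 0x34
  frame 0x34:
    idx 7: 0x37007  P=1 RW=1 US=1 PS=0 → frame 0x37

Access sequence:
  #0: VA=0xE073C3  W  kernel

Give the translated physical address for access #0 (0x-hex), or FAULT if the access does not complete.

Walk each access:
#0 VA=0xE073C3 (w,kernel):
  L0 @0x32[7] → 0x34007  P=1,RW=1,US=1,PS=0
  L1 @0x34[7] → 0x37007  P=1,RW=1,US=1,PS=0
  ✓ 0x373C3  — 2 lookups

Access #0 PA: 0x373C3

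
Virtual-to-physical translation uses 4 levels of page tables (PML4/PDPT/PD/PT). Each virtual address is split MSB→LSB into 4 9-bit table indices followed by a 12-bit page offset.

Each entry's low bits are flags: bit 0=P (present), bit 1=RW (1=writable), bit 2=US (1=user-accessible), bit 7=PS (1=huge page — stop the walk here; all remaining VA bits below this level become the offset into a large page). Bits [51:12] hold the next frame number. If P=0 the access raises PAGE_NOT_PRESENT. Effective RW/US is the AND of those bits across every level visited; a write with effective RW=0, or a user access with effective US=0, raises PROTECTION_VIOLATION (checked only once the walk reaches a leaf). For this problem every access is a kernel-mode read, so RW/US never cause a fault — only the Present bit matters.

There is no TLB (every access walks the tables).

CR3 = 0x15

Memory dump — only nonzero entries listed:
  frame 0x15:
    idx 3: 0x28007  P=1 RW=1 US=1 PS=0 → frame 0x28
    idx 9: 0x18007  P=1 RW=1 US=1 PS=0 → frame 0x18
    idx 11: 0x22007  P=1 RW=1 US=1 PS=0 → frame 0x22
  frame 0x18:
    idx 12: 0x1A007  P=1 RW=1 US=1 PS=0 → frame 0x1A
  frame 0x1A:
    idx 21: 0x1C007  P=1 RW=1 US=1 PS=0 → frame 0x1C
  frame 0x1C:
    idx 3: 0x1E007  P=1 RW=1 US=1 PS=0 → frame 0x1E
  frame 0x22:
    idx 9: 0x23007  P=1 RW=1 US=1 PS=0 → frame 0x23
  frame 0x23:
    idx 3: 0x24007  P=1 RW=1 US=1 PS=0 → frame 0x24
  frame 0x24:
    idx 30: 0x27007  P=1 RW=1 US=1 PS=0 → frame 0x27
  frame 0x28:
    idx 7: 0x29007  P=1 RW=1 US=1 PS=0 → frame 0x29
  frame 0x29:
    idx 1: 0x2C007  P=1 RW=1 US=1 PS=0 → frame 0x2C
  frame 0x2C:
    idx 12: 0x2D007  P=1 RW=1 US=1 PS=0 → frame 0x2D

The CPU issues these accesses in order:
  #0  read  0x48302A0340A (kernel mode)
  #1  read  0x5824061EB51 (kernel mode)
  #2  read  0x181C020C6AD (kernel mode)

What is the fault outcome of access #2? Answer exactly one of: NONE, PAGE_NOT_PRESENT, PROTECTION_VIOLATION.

Per-access translation:
#0 VA=0x48302A0340A (r,kernel):
  lvl0: tbl 0x15, slot 9 ⇒ 0x18007 (P1/RW1/US1/PS0)
  lvl1: tbl 0x18, slot 12 ⇒ 0x1A007 (P1/RW1/US1/PS0)
  lvl2: tbl 0x1A, slot 21 ⇒ 0x1C007 (P1/RW1/US1/PS0)
  lvl3: tbl 0x1C, slot 3 ⇒ 0x1E007 (P1/RW1/US1/PS0)
  ⇒ phys 0x1E40A  [4 reads]
#1 VA=0x5824061EB51 (r,kernel):
  lvl0: tbl 0x15, slot 11 ⇒ 0x22007 (P1/RW1/US1/PS0)
  lvl1: tbl 0x22, slot 9 ⇒ 0x23007 (P1/RW1/US1/PS0)
  lvl2: tbl 0x23, slot 3 ⇒ 0x24007 (P1/RW1/US1/PS0)
  lvl3: tbl 0x24, slot 30 ⇒ 0x27007 (P1/RW1/US1/PS0)
  ⇒ phys 0x27B51  [4 reads]
#2 VA=0x181C020C6AD (r,kernel):
  lvl0: tbl 0x15, slot 3 ⇒ 0x28007 (P1/RW1/US1/PS0)
  lvl1: tbl 0x28, slot 7 ⇒ 0x29007 (P1/RW1/US1/PS0)
  lvl2: tbl 0x29, slot 1 ⇒ 0x2C007 (P1/RW1/US1/PS0)
  lvl3: tbl 0x2C, slot 12 ⇒ 0x2D007 (P1/RW1/US1/PS0)
  ⇒ phys 0x2D6AD  [4 reads]

Access #2 fault: NONE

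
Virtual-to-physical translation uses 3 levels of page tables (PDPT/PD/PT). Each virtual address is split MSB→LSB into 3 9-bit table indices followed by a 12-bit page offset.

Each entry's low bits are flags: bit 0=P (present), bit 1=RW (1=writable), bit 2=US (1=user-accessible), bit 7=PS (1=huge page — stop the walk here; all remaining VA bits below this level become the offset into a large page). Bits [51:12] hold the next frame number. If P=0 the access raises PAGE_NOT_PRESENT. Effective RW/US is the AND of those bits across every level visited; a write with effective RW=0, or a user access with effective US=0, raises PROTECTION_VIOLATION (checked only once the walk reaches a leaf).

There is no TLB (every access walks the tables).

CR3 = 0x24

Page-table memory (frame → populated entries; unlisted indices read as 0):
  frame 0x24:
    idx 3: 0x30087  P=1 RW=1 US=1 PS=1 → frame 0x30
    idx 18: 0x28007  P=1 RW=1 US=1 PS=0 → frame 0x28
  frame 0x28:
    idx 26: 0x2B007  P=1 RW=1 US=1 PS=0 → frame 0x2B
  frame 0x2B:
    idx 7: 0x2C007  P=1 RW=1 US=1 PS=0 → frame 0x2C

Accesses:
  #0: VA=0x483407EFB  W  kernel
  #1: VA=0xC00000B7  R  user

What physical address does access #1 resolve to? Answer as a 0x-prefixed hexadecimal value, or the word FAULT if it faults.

Per-access translation:
#0 VA=0x483407EFB (w,kernel):
  lvl0: tbl 0x24, slot 18 ⇒ 0x28007 (P1/RW1/US1/PS0)
  lvl1: tbl 0x28, slot 26 ⇒ 0x2B007 (P1/RW1/US1/PS0)
  lvl2: tbl 0x2B, slot 7 ⇒ 0x2C007 (P1/RW1/US1/PS0)
  → PA=0x2CEFB  (3 entries read)
#1 VA=0xC00000B7 (r,user):
  lvl0: tbl 0x24, slot 3 ⇒ 0x30087 (P1/RW1/US1/PS1)
  → PA=0x300B7 (huge @L0)  (1 entries read)

Access #1 PA: 0x300B7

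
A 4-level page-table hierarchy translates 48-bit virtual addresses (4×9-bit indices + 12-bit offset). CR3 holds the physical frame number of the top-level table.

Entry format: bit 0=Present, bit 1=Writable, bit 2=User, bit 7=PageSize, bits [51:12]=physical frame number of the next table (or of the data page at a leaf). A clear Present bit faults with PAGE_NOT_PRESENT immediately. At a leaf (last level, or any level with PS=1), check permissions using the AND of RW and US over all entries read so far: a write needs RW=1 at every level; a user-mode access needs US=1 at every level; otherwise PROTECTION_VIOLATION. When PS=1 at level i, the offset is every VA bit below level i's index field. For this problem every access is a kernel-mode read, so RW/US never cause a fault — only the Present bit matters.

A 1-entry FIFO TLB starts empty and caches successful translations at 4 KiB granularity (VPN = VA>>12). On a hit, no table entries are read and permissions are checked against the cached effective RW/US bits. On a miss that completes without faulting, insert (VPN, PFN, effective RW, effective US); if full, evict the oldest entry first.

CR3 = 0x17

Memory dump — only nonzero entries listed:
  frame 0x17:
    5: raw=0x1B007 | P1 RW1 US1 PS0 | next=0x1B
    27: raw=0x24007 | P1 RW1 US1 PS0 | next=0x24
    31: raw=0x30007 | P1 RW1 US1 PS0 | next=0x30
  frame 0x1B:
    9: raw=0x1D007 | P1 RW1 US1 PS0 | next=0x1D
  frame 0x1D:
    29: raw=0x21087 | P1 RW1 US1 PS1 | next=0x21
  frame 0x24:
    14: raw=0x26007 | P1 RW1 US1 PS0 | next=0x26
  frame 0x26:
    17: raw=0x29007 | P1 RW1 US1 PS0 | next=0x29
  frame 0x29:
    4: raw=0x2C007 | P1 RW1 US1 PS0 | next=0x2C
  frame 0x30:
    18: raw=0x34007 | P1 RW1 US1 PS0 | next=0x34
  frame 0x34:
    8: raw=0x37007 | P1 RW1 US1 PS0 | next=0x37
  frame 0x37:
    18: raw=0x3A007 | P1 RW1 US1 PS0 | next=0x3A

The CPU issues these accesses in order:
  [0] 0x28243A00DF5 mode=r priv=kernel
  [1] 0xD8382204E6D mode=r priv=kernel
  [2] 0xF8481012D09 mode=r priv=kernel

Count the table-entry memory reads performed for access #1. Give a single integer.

Per-access translation:
#0 VA=0x28243A00DF5 (r,kernel):
  L0 @0x17[5] → 0x1B007  P=1,RW=1,US=1,PS=0
  L1 @0x1B[9] → 0x1D007  P=1,RW=1,US=1,PS=0
  L2 @0x1D[29] → 0x21087  P=1,RW=1,US=1,PS=1
  ⇒ phys 0x21DF5 (huge @L2)  [3 reads]
#1 VA=0xD8382204E6D (r,kernel):
  L0 @0x17[27] → 0x24007  P=1,RW=1,US=1,PS=0
  L1 @0x24[14] → 0x26007  P=1,RW=1,US=1,PS=0
  L2 @0x26[17] → 0x29007  P=1,RW=1,US=1,PS=0
  L3 @0x29[4] → 0x2C007  P=1,RW=1,US=1,PS=0
  ⇒ phys 0x2CE6D  [4 reads]
#2 VA=0xF8481012D09 (r,kernel):
  L0 @0x17[31] → 0x30007  P=1,RW=1,US=1,PS=0
  L1 @0x30[18] → 0x34007  P=1,RW=1,US=1,PS=0
  L2 @0x34[8] → 0x37007  P=1,RW=1,US=1,PS=0
  L3 @0x37[18] → 0x3A007  P=1,RW=1,US=1,PS=0
  ⇒ phys 0x3AD09  [4 reads]

Entries read for #1: 4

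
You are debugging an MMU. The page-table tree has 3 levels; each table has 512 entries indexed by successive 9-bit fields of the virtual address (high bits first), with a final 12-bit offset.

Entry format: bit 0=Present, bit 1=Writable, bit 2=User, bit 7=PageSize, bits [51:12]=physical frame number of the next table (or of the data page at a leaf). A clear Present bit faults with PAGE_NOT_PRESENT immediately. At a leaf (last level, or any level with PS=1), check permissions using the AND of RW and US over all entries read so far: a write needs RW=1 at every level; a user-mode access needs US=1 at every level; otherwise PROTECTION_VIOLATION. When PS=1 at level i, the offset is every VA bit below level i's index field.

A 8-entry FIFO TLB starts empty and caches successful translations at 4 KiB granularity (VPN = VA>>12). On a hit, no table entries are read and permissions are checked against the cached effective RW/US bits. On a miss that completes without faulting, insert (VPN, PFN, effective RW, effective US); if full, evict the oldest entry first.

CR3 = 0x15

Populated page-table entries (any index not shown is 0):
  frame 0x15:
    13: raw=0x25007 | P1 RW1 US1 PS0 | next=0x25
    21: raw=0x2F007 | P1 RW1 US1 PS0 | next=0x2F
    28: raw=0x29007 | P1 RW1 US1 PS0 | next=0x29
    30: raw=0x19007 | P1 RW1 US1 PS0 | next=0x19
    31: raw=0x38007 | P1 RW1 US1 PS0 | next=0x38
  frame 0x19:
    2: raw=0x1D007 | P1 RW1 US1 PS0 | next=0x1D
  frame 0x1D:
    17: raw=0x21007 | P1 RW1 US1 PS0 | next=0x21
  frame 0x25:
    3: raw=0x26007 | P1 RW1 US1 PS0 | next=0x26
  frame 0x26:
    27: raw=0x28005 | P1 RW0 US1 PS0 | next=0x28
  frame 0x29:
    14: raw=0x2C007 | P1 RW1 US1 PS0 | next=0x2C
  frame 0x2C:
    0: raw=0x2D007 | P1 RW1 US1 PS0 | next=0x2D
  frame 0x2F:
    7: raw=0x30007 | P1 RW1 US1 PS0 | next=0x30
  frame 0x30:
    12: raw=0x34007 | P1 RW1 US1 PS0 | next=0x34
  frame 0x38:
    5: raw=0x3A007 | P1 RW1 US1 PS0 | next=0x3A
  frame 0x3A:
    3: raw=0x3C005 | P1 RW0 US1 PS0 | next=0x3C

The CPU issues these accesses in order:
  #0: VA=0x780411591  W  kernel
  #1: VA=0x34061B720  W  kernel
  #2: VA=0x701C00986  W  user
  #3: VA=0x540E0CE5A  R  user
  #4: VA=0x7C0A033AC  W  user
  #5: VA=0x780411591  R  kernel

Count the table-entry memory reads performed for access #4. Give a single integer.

Walk each access:
#0 VA=0x780411591 (w,kernel):
  [0] read 0x15 idx=30: raw=0x19007 flags P=1 W=1 U=1 S=0
  [1] read 0x19 idx=2: raw=0x1D007 flags P=1 W=1 U=1 S=0
  [2] read 0x1D idx=17: raw=0x21007 flags P=1 W=1 U=1 S=0
  → PA=0x21591  (3 entries read)
#1 VA=0x34061B720 (w,kernel):
  [0] read 0x15 idx=13: raw=0x25007 flags P=1 W=1 U=1 S=0
  [1] read 0x25 idx=3: raw=0x26007 flags P=1 W=1 U=1 S=0
  [2] read 0x26 idx=27: raw=0x28005 flags P=1 W=0 U=1 S=0
  ⇒ fault: PROTECTION_VIOLATION  — 3 lookups
#2 VA=0x701C00986 (w,user):
  [0] read 0x15 idx=28: raw=0x29007 flags P=1 W=1 U=1 S=0
  [1] read 0x29 idx=14: raw=0x2C007 flags P=1 W=1 U=1 S=0
  [2] read 0x2C idx=0: raw=0x2D007 flags P=1 W=1 U=1 S=0
  → PA=0x2D986  (3 entries read)
#3 VA=0x540E0CE5A (r,user):
  [0] read 0x15 idx=21: raw=0x2F007 flags P=1 W=1 U=1 S=0
  [1] read 0x2F idx=7: raw=0x30007 flags P=1 W=1 U=1 S=0
  [2] read 0x30 idx=12: raw=0x34007 flags P=1 W=1 U=1 S=0
  → PA=0x34E5A  (3 entries read)
#4 VA=0x7C0A033AC (w,user):
  [0] read 0x15 idx=31: raw=0x38007 flags P=1 W=1 U=1 S=0
  [1] read 0x38 idx=5: raw=0x3A007 flags P=1 W=1 U=1 S=0
  [2] read 0x3A idx=3: raw=0x3C005 flags P=1 W=0 U=1 S=0
  ⇒ fault: PROTECTION_VIOLATION  — 3 lookups
#5 VA=0x780411591 (r,kernel):
  TLB hit vpn=0x780411 → PA=0x21591

Entries read for #4: 3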